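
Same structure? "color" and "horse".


Pattern of "color": [0, 1, 2, 1, 3]
Pattern of "horse": [0, 1, 2, 3, 4]
Patterns do not match
Same pattern = No


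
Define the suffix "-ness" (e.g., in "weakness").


Suffix: -ness
Example: weakness = weak + -ness
Meaning = state of being


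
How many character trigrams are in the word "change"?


Word: "change" (length 6)
Number of 3-grams = length - 3 + 1 = 6 - 3 + 1
= 4


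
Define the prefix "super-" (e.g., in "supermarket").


Prefix: super-
Example: supermarket (super- + market)
Meaning = above / beyond


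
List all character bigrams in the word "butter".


Word: "butter" (length 6)
Number of bigrams = 6 - 2 + 1 = 5
  Position 0: "bu"
  Position 1: "ut"
  Position 2: "tt"
  Position 3: "te"
  Position 4: "er"
Bigrams = "bu", "ut", "tt", "te", "er"


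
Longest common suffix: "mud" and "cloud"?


Word 1: "mud"
Word 2: "cloud"
Comparing from end:
  Pos -1: 'd' == 'd'
  Pos -2: 'u' == 'u'
  Pos -3: 'm' != 'o' (stop)
LCS = "ud" (length 2)


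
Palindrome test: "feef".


Word: "feef"
Reversed: "feef"
Forward == Backward? feef == feef
Palindrome = Yes


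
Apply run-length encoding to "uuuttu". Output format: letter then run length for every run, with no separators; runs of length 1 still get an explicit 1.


String: "uuuttu"
Scanning for consecutive runs:
  'u' x 3
  't' x 2
  'u' x 1
RLE = "u3t2u1"


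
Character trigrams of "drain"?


Word: "drain" (length 5)
Number of trigrams = 5 - 3 + 1 = 3
  Position 0: "dra"
  Position 1: "rai"
  Position 2: "ain"
Trigrams = "dra", "rai", "ain"


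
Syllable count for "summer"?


Word: "summer"
Syllable breakdown: sum-mer
Counting: 2 parts
= 2 syllables


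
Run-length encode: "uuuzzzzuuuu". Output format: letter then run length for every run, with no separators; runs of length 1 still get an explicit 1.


String: "uuuzzzzuuuu"
Scanning for consecutive runs:
  'u' x 3
  'z' x 4
  'u' x 4
RLE = "u3z4u4"


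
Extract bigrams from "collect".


Word: "collect" (length 7)
Number of bigrams = 7 - 2 + 1 = 6
  Position 0: "co"
  Position 1: "ol"
  Position 2: "ll"
  Position 3: "le"
  Position 4: "ec"
  Position 5: "ct"
Bigrams = "co", "ol", "ll", "le", "ec", "ct"


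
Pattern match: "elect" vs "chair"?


Pattern of "elect": [0, 1, 0, 2, 3]
Pattern of "chair": [0, 1, 2, 3, 4]
Patterns do not match
Same pattern = No


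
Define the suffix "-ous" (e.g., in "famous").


Suffix: -ous
Example: famous = fame + -ous, with a spelling change
Meaning = having quality of


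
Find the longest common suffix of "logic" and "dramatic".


Word 1: "logic"
Word 2: "dramatic"
Comparing from end:
  Pos -1: 'c' == 'c'
  Pos -2: 'i' == 'i'
  Pos -3: 'g' != 't' (stop)
LCS = "ic" (length 2)


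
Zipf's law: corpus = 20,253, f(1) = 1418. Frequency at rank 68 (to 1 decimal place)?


Zipf's law: f(r) = f(1) / r
f(1) = 1418
f(68) = 1418 / 68
= 20.9 occurrences


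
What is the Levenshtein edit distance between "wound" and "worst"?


Word 1: "wound" (length 5)
Word 2: "worst" (length 5)
One optimal edit sequence (insert/delete/substitute each cost 1):
  1. keep 'w'
  2. keep 'o'
  3. substitute 'u' -> 'r'  (+1)
  4. substitute 'n' -> 's'  (+1)
  5. substitute 'd' -> 't'  (+1)
Total edit operations: 3
Edit distance = 3


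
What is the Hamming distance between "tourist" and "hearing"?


Comparing character by character (same length = 7):
  Pos 0: 't' vs 'h' !=
  Pos 1: 'o' vs 'e' !=
  Pos 2: 'u' vs 'a' !=
  Pos 3: 'r' vs 'r' =
  Pos 4: 'i' vs 'i' =
  Pos 5: 's' vs 'n' !=
  Pos 6: 't' vs 'g' !=
Hamming distance = 5


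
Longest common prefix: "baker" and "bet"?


Word 1: "baker"
Word 2: "bet"
Comparing from start:
  Pos 0: 'b' == 'b'
  Pos 1: 'a' != 'e' (stop)
LCP = "b" (length 1)


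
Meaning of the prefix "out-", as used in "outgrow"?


Prefix: out-
Example: outgrow = out- + grow
Meaning = surpass


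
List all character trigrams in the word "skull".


Word: "skull" (length 5)
Number of trigrams = 5 - 3 + 1 = 3
  Position 0: "sku"
  Position 1: "kul"
  Position 2: "ull"
Trigrams = "sku", "kul", "ull"


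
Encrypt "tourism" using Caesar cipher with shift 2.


Word: "tourism"
Shift: 2
Each letter → (letter + shift) mod 26:
  't' (19) + 2 = 21 → 'v'
  'o' (14) + 2 = 16 → 'q'
  'u' (20) + 2 = 22 → 'w'
  'r' (17) + 2 = 19 → 't'
  'i' (8) + 2 = 10 → 'k'
  's' (18) + 2 = 20 → 'u'
  'm' (12) + 2 = 14 → 'o'
Result = "vqwtkuo"


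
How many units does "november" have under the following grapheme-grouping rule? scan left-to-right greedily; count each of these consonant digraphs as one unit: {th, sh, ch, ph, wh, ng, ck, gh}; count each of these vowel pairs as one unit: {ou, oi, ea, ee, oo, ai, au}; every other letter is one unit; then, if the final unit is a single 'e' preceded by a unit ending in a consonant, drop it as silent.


Word: "november" (8 letters)
Left-to-right scan:
  [1] 'n' (letter)
  [2] 'o' (letter)
  [3] 'v' (letter)
  [4] 'e' (letter)
  [5] 'm' (letter)
  [6] 'b' (letter)
  [7] 'e' (letter)
  [8] 'r' (letter)
Units from scan: 8
Sound units = 8 units


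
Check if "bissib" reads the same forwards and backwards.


Word: "bissib"
Reversed: "bissib"
Forward == Backward? bissib == bissib
Palindrome = Yes


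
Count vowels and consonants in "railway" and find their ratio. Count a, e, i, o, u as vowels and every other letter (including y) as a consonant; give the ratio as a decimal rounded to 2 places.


Word: "railway"
Vowels (a,e,i,o,u): 3
Consonants: 4
Ratio = 3/4
= 0.75


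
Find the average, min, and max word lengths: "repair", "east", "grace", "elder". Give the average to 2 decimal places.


Lengths: "repair"=6, "east"=4, "grace"=5, "elder"=5
Sum = 20, Count = 4
Average = 20/4 = 5.00
= avg=5.00, min=4, max=6


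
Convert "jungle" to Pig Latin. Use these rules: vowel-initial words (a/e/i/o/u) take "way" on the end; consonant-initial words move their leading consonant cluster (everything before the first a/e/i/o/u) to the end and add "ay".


Word: "jungle"
Starts with consonant(s) → move to end, add 'ay'
Consonant cluster: "j"
Pig Latin = "unglejay"


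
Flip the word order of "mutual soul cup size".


Original: "mutual soul cup size"
Words (1..n): mutual | soul | cup | size
Reversed (n..1): size | cup | soul | mutual
Result = "size cup soul mutual"


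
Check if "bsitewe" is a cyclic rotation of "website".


Word: "website", Candidate: "bsitewe"
Method: check if candidate is substring of word+word
"websitewebsite" contains "bsitewe"? Yes
Is rotation = Yes


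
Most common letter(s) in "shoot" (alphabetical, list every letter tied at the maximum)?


Word: "shoot"
Letter counts:
  'h': 1
  'o': 2
  's': 1
  't': 1
Maximum count = 2
Most frequent = 'o' (2 times each)


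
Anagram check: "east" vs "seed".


Word 1: "east" → sorted: aest
Word 2: "seed" → sorted: dees
Same letters? aest != dees
Anagram = No


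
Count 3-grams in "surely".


Word: "surely" (length 6)
Number of 3-grams = length - 3 + 1 = 6 - 3 + 1
= 4


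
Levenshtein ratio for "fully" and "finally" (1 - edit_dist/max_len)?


Word 1: "fully" (length 5)
Word 2: "finally" (length 7)
One optimal edit sequence:
  1. keep 'f'
  2. insert 'i'  (+1)
  3. insert 'n'  (+1)
  4. substitute 'u' -> 'a'  (+1)
  5. keep 'l'
  6. keep 'l'
  7. keep 'y'
Edit distance = 3
Max length = max(5, 7) = 7
Similarity = 1 - 3/7
= 0.5714


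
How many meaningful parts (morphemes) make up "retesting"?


Word: "retesting"
Morphemes: re- / test / -ing
Each morpheme carries meaning
= 3 morphemes


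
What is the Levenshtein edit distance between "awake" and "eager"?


Word 1: "awake" (length 5)
Word 2: "eager" (length 5)
One optimal edit sequence (insert/delete/substitute each cost 1):
  1. delete 'a'  (+1)
  2. substitute 'w' -> 'e'  (+1)
  3. keep 'a'
  4. substitute 'k' -> 'g'  (+1)
  5. keep 'e'
  6. insert 'r'  (+1)
Total edit operations: 4
Edit distance = 4


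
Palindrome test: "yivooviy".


Word: "yivooviy"
Reversed: "yivooviy"
Forward == Backward? yivooviy == yivooviy
Palindrome = Yes


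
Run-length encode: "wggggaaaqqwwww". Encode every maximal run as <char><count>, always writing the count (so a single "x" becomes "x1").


String: "wggggaaaqqwwww"
Scanning for consecutive runs:
  'w' x 1
  'g' x 4
  'a' x 3
  'q' x 2
  'w' x 4
RLE = "w1g4a3q2w4"


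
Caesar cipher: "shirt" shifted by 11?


Word: "shirt"
Shift: 11
Each letter → (letter + shift) mod 26:
  's' (18) + 11 = 3 → 'd'
  'h' (7) + 11 = 18 → 's'
  'i' (8) + 11 = 19 → 't'
  'r' (17) + 11 = 2 → 'c'
  't' (19) + 11 = 4 → 'e'
Result = "dstce"


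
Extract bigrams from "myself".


Word: "myself" (length 6)
Number of bigrams = 6 - 2 + 1 = 5
  Position 0: "my"
  Position 1: "ys"
  Position 2: "se"
  Position 3: "el"
  Position 4: "lf"
Bigrams = "my", "ys", "se", "el", "lf"


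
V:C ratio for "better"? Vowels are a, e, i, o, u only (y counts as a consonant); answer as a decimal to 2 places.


Word: "better"
Vowels (a,e,i,o,u): 2
Consonants: 4
Ratio = 2/4
= 0.50


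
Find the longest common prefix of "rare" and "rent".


Word 1: "rare"
Word 2: "rent"
Comparing from start:
  Pos 0: 'r' == 'r'
  Pos 1: 'a' != 'e' (stop)
LCP = "r" (length 1)


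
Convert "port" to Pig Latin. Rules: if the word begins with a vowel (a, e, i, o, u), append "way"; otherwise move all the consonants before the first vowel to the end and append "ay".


Word: "port"
Starts with consonant(s) → move to end, add 'ay'
Consonant cluster: "p"
Pig Latin = "ortpay"


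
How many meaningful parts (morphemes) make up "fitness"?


Word: "fitness"
Morphemes: fit + -ness
Each morpheme carries meaning
= 2 morphemes


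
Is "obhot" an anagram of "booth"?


Word 1: "booth" → sorted: bhoot
Word 2: "obhot" → sorted: bhoot
Same letters? bhoot == bhoot
Anagram = Yes


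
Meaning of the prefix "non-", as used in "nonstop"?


Prefix: non-
Example: nonstop = non- + stop
Meaning = not


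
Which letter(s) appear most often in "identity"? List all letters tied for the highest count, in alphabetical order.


Word: "identity"
Letter counts:
  'd': 1
  'e': 1
  'i': 2
  'n': 1
  't': 2
  'y': 1
Maximum count = 2
Most frequent = 'i', 't' (2 times each)


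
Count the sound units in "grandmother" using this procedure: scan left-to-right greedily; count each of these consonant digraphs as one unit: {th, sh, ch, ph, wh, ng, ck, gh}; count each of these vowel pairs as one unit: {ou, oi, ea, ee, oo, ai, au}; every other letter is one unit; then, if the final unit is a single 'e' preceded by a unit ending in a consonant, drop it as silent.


Word: "grandmother" (11 letters)
Left-to-right scan:
  [1] 'g' (letter)
  [2] 'r' (letter)
  [3] 'a' (letter)
  [4] 'n' (letter)
  [5] 'd' (letter)
  [6] 'm' (letter)
  [7] 'o' (letter)
  [8] 'th' (digraph)
  [9] 'e' (letter)
  [10] 'r' (letter)
Units from scan: 10
Sound units = 10 units


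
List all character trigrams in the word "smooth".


Word: "smooth" (length 6)
Number of trigrams = 6 - 3 + 1 = 4
  Position 0: "smo"
  Position 1: "moo"
  Position 2: "oot"
  Position 3: "oth"
Trigrams = "smo", "moo", "oot", "oth"


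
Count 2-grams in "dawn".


Word: "dawn" (length 4)
Number of 2-grams = length - 2 + 1 = 4 - 2 + 1
= 3


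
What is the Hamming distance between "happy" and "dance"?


Comparing character by character (same length = 5):
  Pos 0: 'h' vs 'd' !=
  Pos 1: 'a' vs 'a' =
  Pos 2: 'p' vs 'n' !=
  Pos 3: 'p' vs 'c' !=
  Pos 4: 'y' vs 'e' !=
Hamming distance = 4


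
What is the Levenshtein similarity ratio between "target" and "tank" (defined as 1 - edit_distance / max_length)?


Word 1: "target" (length 6)
Word 2: "tank" (length 4)
One optimal edit sequence:
  1. keep 't'
  2. keep 'a'
  3. delete 'r'  (+1)
  4. delete 'g'  (+1)
  5. substitute 'e' -> 'n'  (+1)
  6. substitute 't' -> 'k'  (+1)
Edit distance = 4
Max length = max(6, 4) = 6
Similarity = 1 - 4/6
= 0.3333


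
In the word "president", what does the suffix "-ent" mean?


Suffix: -ent
Example: president (preside + -ent, with a spelling change)
Meaning = one who / that which


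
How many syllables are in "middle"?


Word: "middle"
Syllable breakdown: mid | dle
Counting: 2 parts
= 2 syllables


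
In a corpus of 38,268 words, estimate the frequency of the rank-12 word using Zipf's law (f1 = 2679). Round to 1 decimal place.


Zipf's law: f(r) = f(1) / r
f(1) = 2679
f(12) = 2679 / 12
= 223.3 occurrences


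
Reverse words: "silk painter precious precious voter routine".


Original: "silk painter precious precious voter routine"
Words (1..n): silk | painter | precious | precious | voter | routine
Reversed (n..1): routine | voter | precious | precious | painter | silk
Result = "routine voter precious precious painter silk"


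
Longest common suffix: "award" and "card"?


Word 1: "award"
Word 2: "card"
Comparing from end:
  Pos -1: 'd' == 'd'
  Pos -2: 'r' == 'r'
  Pos -3: 'a' == 'a'
  Pos -4: 'w' != 'c' (stop)
LCS = "ard" (length 3)


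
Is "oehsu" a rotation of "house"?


Word: "house", Candidate: "oehsu"
Method: check if candidate is substring of word+word
"househouse" contains "oehsu"? No
Is rotation = No


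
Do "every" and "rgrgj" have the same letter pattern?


Pattern of "every": [0, 1, 0, 2, 3]
Pattern of "rgrgj": [0, 1, 0, 1, 2]
Patterns do not match
Same pattern = No


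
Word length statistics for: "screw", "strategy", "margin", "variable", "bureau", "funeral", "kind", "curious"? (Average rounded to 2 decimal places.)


Lengths: "screw"=5, "strategy"=8, "margin"=6, "variable"=8, "bureau"=6, "funeral"=7, "kind"=4, "curious"=7
Sum = 51, Count = 8
Average = 51/8 = 6.38
= avg=6.38, min=4, max=8


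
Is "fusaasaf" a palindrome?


Word: "fusaasaf"
Reversed: "fasaasuf"
Forward == Backward? fusaasaf != fasaasuf
Palindrome = No


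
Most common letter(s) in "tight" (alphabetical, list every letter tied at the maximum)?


Word: "tight"
Letter counts:
  'g': 1
  'h': 1
  'i': 1
  't': 2
Maximum count = 2
Most frequent = 't' (2 times each)


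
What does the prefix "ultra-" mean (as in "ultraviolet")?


Prefix: ultra-
Example: ultraviolet (ultra- + violet)
Meaning = beyond


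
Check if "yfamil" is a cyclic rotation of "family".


Word: "family", Candidate: "yfamil"
Method: check if candidate is substring of word+word
"familyfamily" contains "yfamil"? Yes
Is rotation = Yes


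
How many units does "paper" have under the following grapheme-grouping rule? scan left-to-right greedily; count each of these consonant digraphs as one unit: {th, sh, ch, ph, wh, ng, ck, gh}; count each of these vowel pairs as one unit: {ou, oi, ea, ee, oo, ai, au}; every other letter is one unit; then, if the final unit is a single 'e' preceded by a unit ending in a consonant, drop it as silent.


Word: "paper" (5 letters)
Left-to-right scan:
  1. 'p' (letter)
  2. 'a' (letter)
  3. 'p' (letter)
  4. 'e' (letter)
  5. 'r' (letter)
Units from scan: 5
Sound units = 5 units


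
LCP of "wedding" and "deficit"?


Word 1: "wedding"
Word 2: "deficit"
Comparing from start:
  Pos 0: 'w' != 'd' (stop)
LCP = "" (length 0)


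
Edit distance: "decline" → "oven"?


Word 1: "decline" (length 7)
Word 2: "oven" (length 4)
One optimal edit sequence (insert/delete/substitute each cost 1):
  1. delete 'd'  (+1)
  2. delete 'e'  (+1)
  3. substitute 'c' -> 'o'  (+1)
  4. substitute 'l' -> 'v'  (+1)
  5. substitute 'i' -> 'e'  (+1)
  6. keep 'n'
  7. delete 'e'  (+1)
Total edit operations: 6
Edit distance = 6


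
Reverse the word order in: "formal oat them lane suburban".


Original: "formal oat them lane suburban"
Words (1..n): formal | oat | them | lane | suburban
Reversed (n..1): suburban | lane | them | oat | formal
Result = "suburban lane them oat formal"


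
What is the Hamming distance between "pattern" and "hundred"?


Comparing character by character (same length = 7):
  Pos 0: 'p' vs 'h' !=
  Pos 1: 'a' vs 'u' !=
  Pos 2: 't' vs 'n' !=
  Pos 3: 't' vs 'd' !=
  Pos 4: 'e' vs 'r' !=
  Pos 5: 'r' vs 'e' !=
  Pos 6: 'n' vs 'd' !=
Hamming distance = 7


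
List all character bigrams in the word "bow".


Word: "bow" (length 3)
Number of bigrams = 3 - 2 + 1 = 2
  Position 0: "bo"
  Position 1: "ow"
Bigrams = "bo", "ow"


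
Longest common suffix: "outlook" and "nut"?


Word 1: "outlook"
Word 2: "nut"
Comparing from end:
  Pos -1: 'k' != 't' (stop)
LCS = "" (length 0)


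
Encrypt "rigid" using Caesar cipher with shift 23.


Word: "rigid"
Shift: 23
Each letter → (letter + shift) mod 26:
  'r' (17) + 23 = 14 → 'o'
  'i' (8) + 23 = 5 → 'f'
  'g' (6) + 23 = 3 → 'd'
  'i' (8) + 23 = 5 → 'f'
  'd' (3) + 23 = 0 → 'a'
Result = "ofdfa"


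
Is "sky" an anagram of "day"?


Word 1: "day" → sorted: ady
Word 2: "sky" → sorted: ksy
Same letters? ady != ksy
Anagram = No


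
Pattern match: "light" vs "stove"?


Pattern of "light": [0, 1, 2, 3, 4]
Pattern of "stove": [0, 1, 2, 3, 4]
Patterns match
Same pattern = Yes


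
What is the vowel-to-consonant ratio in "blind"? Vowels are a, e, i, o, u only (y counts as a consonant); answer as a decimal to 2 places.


Word: "blind"
Vowels (a,e,i,o,u): 1
Consonants: 4
Ratio = 1/4
= 0.25


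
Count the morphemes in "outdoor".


Word: "outdoor"
Morphemes: out- + door
Each morpheme carries meaning
= 2 morphemes


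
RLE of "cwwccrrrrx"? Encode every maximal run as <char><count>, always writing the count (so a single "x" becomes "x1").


String: "cwwccrrrrx"
Scanning for consecutive runs:
  'c' x 1
  'w' x 2
  'c' x 2
  'r' x 4
  'x' x 1
RLE = "c1w2c2r4x1"


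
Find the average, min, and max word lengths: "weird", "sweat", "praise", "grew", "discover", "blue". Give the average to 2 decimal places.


Lengths: "weird"=5, "sweat"=5, "praise"=6, "grew"=4, "discover"=8, "blue"=4
Sum = 32, Count = 6
Average = 32/6 = 5.33
= avg=5.33, min=4, max=8


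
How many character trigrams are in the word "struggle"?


Word: "struggle" (length 8)
Number of 3-grams = length - 3 + 1 = 8 - 3 + 1
= 6


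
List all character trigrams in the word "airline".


Word: "airline" (length 7)
Number of trigrams = 7 - 3 + 1 = 5
  Position 0: "air"
  Position 1: "irl"
  Position 2: "rli"
  Position 3: "lin"
  Position 4: "ine"
Trigrams = "air", "irl", "rli", "lin", "ine"


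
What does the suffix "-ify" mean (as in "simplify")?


Suffix: -ify
Example: simplify (simple + -ify, with a spelling change)
Meaning = to make


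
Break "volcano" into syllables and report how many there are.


Word: "volcano"
Syllable breakdown: vol | ca | no
Counting: 3 parts
= 3 syllables


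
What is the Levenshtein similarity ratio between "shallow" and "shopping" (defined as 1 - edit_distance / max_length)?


Word 1: "shallow" (length 7)
Word 2: "shopping" (length 8)
One optimal edit sequence:
  1. keep 's'
  2. keep 'h'
  3. insert 'o'  (+1)
  4. substitute 'a' -> 'p'  (+1)
  5. substitute 'l' -> 'p'  (+1)
  6. substitute 'l' -> 'i'  (+1)
  7. substitute 'o' -> 'n'  (+1)
  8. substitute 'w' -> 'g'  (+1)
Edit distance = 6
Max length = max(7, 8) = 8
Similarity = 1 - 6/8
= 0.2500


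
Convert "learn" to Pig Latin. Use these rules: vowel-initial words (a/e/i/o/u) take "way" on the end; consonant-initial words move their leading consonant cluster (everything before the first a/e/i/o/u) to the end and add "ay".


Word: "learn"
Starts with consonant(s) → move to end, add 'ay'
Consonant cluster: "l"
Pig Latin = "earnlay"


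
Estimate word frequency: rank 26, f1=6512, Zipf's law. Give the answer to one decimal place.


Zipf's law: f(r) = f(1) / r
f(1) = 6512
f(26) = 6512 / 26
= 250.5 occurrences


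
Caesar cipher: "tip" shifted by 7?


Word: "tip"
Shift: 7
Each letter → (letter + shift) mod 26:
  't' (19) + 7 = 0 → 'a'
  'i' (8) + 7 = 15 → 'p'
  'p' (15) + 7 = 22 → 'w'
Result = "apw"


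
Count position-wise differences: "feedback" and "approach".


Comparing character by character (same length = 8):
  Pos 0: 'f' vs 'a' !=
  Pos 1: 'e' vs 'p' !=
  Pos 2: 'e' vs 'p' !=
  Pos 3: 'd' vs 'r' !=
  Pos 4: 'b' vs 'o' !=
  Pos 5: 'a' vs 'a' =
  Pos 6: 'c' vs 'c' =
  Pos 7: 'k' vs 'h' !=
Hamming distance = 6


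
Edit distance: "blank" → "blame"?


Word 1: "blank" (length 5)
Word 2: "blame" (length 5)
One optimal edit sequence (insert/delete/substitute each cost 1):
  1. keep 'b'
  2. keep 'l'
  3. keep 'a'
  4. substitute 'n' -> 'm'  (+1)
  5. substitute 'k' -> 'e'  (+1)
Total edit operations: 2
Edit distance = 2


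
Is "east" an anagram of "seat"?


Word 1: "seat" → sorted: aest
Word 2: "east" → sorted: aest
Same letters? aest == aest
Anagram = Yes


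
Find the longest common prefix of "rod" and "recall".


Word 1: "rod"
Word 2: "recall"
Comparing from start:
  Pos 0: 'r' == 'r'
  Pos 1: 'o' != 'e' (stop)
LCP = "r" (length 1)


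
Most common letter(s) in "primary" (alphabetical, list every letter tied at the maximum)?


Word: "primary"
Letter counts:
  'a': 1
  'i': 1
  'm': 1
  'p': 1
  'r': 2
  'y': 1
Maximum count = 2
Most frequent = 'r' (2 times each)


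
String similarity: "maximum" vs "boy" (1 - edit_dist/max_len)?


Word 1: "maximum" (length 7)
Word 2: "boy" (length 3)
One optimal edit sequence:
  1. delete 'm'  (+1)
  2. delete 'a'  (+1)
  3. delete 'x'  (+1)
  4. delete 'i'  (+1)
  5. substitute 'm' -> 'b'  (+1)
  6. substitute 'u' -> 'o'  (+1)
  7. substitute 'm' -> 'y'  (+1)
Edit distance = 7
Max length = max(7, 3) = 7
Similarity = 1 - 7/7
= 0.0000


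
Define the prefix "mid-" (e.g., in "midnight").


Prefix: mid-
Example: midnight = mid- + night
Meaning = middle


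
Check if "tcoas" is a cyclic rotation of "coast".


Word: "coast", Candidate: "tcoas"
Method: check if candidate is substring of word+word
"coastcoast" contains "tcoas"? Yes
Is rotation = Yes


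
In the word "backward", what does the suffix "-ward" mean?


Suffix: -ward
Example: backward = back + -ward
Meaning = in the direction of


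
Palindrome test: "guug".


Word: "guug"
Reversed: "guug"
Forward == Backward? guug == guug
Palindrome = Yes


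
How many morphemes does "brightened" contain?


Word: "brightened"
Morphemes: bright / -en / -ed
Each morpheme carries meaning
= 3 morphemes


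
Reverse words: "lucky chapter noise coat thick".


Original: "lucky chapter noise coat thick"
Words (1..n): lucky | chapter | noise | coat | thick
Reversed (n..1): thick | coat | noise | chapter | lucky
Result = "thick coat noise chapter lucky"


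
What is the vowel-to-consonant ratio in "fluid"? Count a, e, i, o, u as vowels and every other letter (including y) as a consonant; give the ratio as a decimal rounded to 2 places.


Word: "fluid"
Vowels (a,e,i,o,u): 2
Consonants: 3
Ratio = 2/3
= 0.67


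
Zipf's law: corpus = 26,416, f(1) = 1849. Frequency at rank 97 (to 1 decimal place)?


Zipf's law: f(r) = f(1) / r
f(1) = 1849
f(97) = 1849 / 97
= 19.1 occurrences


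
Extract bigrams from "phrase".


Word: "phrase" (length 6)
Number of bigrams = 6 - 2 + 1 = 5
  Position 0: "ph"
  Position 1: "hr"
  Position 2: "ra"
  Position 3: "as"
  Position 4: "se"
Bigrams = "ph", "hr", "ra", "as", "se"


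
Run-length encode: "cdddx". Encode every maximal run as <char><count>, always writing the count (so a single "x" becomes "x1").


String: "cdddx"
Scanning for consecutive runs:
  'c' x 1
  'd' x 3
  'x' x 1
RLE = "c1d3x1"


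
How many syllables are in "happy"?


Word: "happy"
Syllable breakdown: hap | py
Counting: 2 parts
= 2 syllables


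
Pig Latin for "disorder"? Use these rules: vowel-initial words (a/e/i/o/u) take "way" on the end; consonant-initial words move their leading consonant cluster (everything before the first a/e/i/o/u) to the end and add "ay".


Word: "disorder"
Starts with consonant(s) → move to end, add 'ay'
Consonant cluster: "d"
Pig Latin = "isorderday"


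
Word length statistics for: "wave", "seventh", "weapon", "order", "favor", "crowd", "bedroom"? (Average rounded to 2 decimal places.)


Lengths: "wave"=4, "seventh"=7, "weapon"=6, "order"=5, "favor"=5, "crowd"=5, "bedroom"=7
Sum = 39, Count = 7
Average = 39/7 = 5.57
= avg=5.57, min=4, max=7


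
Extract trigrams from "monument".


Word: "monument" (length 8)
Number of trigrams = 8 - 3 + 1 = 6
  Position 0: "mon"
  Position 1: "onu"
  Position 2: "num"
  Position 3: "ume"
  Position 4: "men"
  Position 5: "ent"
Trigrams = "mon", "onu", "num", "ume", "men", "ent"


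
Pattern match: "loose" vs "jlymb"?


Pattern of "loose": [0, 1, 1, 2, 3]
Pattern of "jlymb": [0, 1, 2, 3, 4]
Patterns do not match
Same pattern = No


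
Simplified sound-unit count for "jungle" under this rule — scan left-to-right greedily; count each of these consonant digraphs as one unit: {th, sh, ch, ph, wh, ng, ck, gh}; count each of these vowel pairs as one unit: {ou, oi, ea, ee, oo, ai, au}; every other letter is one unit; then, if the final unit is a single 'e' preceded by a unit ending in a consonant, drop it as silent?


Word: "jungle" (6 letters)
Left-to-right scan:
  (1) 'j' (letter)
  (2) 'u' (letter)
  (3) 'ng' (digraph)
  (4) 'l' (letter)
  (5) 'e' (letter)
Units from scan: 5
Final unit is 'e' after a consonant -> drop as silent (-1)
Sound units = 4 units


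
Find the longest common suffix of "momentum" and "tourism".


Word 1: "momentum"
Word 2: "tourism"
Comparing from end:
  Pos -1: 'm' == 'm'
  Pos -2: 'u' != 's' (stop)
LCS = "m" (length 1)


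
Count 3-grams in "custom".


Word: "custom" (length 6)
Number of 3-grams = length - 3 + 1 = 6 - 3 + 1
= 4


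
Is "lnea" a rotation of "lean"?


Word: "lean", Candidate: "lnea"
Method: check if candidate is substring of word+word
"leanlean" contains "lnea"? No
Is rotation = No


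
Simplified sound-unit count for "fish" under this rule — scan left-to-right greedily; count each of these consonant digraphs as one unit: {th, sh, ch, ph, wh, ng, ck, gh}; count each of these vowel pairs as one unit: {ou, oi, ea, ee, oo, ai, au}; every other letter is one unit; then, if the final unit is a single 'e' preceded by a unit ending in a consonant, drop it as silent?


Word: "fish" (4 letters)
Left-to-right scan:
  (1) 'f' (letter)
  (2) 'i' (letter)
  (3) 'sh' (digraph)
Units from scan: 3
Sound units = 3 units


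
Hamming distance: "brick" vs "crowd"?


Comparing character by character (same length = 5):
  Pos 0: 'b' vs 'c' !=
  Pos 1: 'r' vs 'r' =
  Pos 2: 'i' vs 'o' !=
  Pos 3: 'c' vs 'w' !=
  Pos 4: 'k' vs 'd' !=
Hamming distance = 4


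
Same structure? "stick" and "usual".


Pattern of "stick": [0, 1, 2, 3, 4]
Pattern of "usual": [0, 1, 0, 2, 3]
Patterns do not match
Same pattern = No


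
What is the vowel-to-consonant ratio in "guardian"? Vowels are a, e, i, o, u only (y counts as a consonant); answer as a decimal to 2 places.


Word: "guardian"
Vowels (a,e,i,o,u): 4
Consonants: 4
Ratio = 4/4
= 1.00


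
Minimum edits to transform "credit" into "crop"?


Word 1: "credit" (length 6)
Word 2: "crop" (length 4)
One optimal edit sequence (insert/delete/substitute each cost 1):
  1. keep 'c'
  2. keep 'r'
  3. delete 'e'  (+1)
  4. delete 'd'  (+1)
  5. substitute 'i' -> 'o'  (+1)
  6. substitute 't' -> 'p'  (+1)
Total edit operations: 4
Edit distance = 4


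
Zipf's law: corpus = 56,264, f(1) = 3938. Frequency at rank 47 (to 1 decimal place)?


Zipf's law: f(r) = f(1) / r
f(1) = 3938
f(47) = 3938 / 47
= 83.8 occurrences


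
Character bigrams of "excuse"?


Word: "excuse" (length 6)
Number of bigrams = 6 - 2 + 1 = 5
  Position 0: "ex"
  Position 1: "xc"
  Position 2: "cu"
  Position 3: "us"
  Position 4: "se"
Bigrams = "ex", "xc", "cu", "us", "se"


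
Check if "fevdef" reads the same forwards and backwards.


Word: "fevdef"
Reversed: "fedvef"
Forward == Backward? fevdef != fedvef
Palindrome = No


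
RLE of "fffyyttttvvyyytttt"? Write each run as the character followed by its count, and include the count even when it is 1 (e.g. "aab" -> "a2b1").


String: "fffyyttttvvyyytttt"
Scanning for consecutive runs:
  'f' x 3
  'y' x 2
  't' x 4
  'v' x 2
  'y' x 3
  't' x 4
RLE = "f3y2t4v2y3t4"


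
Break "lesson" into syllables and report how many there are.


Word: "lesson"
Syllable breakdown: les · son
Counting: 2 parts
= 2 syllables


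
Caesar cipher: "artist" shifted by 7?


Word: "artist"
Shift: 7
Each letter → (letter + shift) mod 26:
  'a' (0) + 7 = 7 → 'h'
  'r' (17) + 7 = 24 → 'y'
  't' (19) + 7 = 0 → 'a'
  'i' (8) + 7 = 15 → 'p'
  's' (18) + 7 = 25 → 'z'
  't' (19) + 7 = 0 → 'a'
Result = "hyapza"


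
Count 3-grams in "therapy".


Word: "therapy" (length 7)
Number of 3-grams = length - 3 + 1 = 7 - 3 + 1
= 5


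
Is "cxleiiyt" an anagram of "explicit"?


Word 1: "explicit" → sorted: ceiilptx
Word 2: "cxleiiyt" → sorted: ceiiltxy
Same letters? ceiilptx != ceiiltxy
Anagram = No


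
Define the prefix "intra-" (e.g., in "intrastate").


Prefix: intra-
Example: intrastate (intra- + state)
Meaning = within


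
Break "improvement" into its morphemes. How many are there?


Word: "improvement"
Morphemes: improve | -ment
Each morpheme carries meaning
= 2 morphemes


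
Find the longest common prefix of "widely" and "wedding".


Word 1: "widely"
Word 2: "wedding"
Comparing from start:
  Pos 0: 'w' == 'w'
  Pos 1: 'i' != 'e' (stop)
LCP = "w" (length 1)


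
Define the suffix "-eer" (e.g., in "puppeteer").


Suffix: -eer
Example: puppeteer = puppet + -eer
Meaning = one who is concerned with


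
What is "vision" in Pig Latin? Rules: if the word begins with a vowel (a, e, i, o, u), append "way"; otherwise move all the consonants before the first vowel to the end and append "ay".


Word: "vision"
Starts with consonant(s) → move to end, add 'ay'
Consonant cluster: "v"
Pig Latin = "isionvay"


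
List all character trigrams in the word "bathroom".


Word: "bathroom" (length 8)
Number of trigrams = 8 - 3 + 1 = 6
  Position 0: "bat"
  Position 1: "ath"
  Position 2: "thr"
  Position 3: "hro"
  Position 4: "roo"
  Position 5: "oom"
Trigrams = "bat", "ath", "thr", "hro", "roo", "oom"


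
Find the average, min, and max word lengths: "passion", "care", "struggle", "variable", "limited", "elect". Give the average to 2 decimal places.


Lengths: "passion"=7, "care"=4, "struggle"=8, "variable"=8, "limited"=7, "elect"=5
Sum = 39, Count = 6
Average = 39/6 = 6.50
= avg=6.50, min=4, max=8


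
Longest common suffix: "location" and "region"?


Word 1: "location"
Word 2: "region"
Comparing from end:
  Pos -1: 'n' == 'n'
  Pos -2: 'o' == 'o'
  Pos -3: 'i' == 'i'
  Pos -4: 't' != 'g' (stop)
LCS = "ion" (length 3)


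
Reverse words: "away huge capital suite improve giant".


Original: "away huge capital suite improve giant"
Words (1..n): away | huge | capital | suite | improve | giant
Reversed (n..1): giant | improve | suite | capital | huge | away
Result = "giant improve suite capital huge away"


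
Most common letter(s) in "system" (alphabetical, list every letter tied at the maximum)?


Word: "system"
Letter counts:
  'e': 1
  'm': 1
  's': 2
  't': 1
  'y': 1
Maximum count = 2
Most frequent = 's' (2 times each)


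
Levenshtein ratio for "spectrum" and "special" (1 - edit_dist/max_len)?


Word 1: "spectrum" (length 8)
Word 2: "special" (length 7)
One optimal edit sequence:
  1. keep 's'
  2. keep 'p'
  3. keep 'e'
  4. keep 'c'
  5. delete 't'  (+1)
  6. substitute 'r' -> 'i'  (+1)
  7. substitute 'u' -> 'a'  (+1)
  8. substitute 'm' -> 'l'  (+1)
Edit distance = 4
Max length = max(8, 7) = 8
Similarity = 1 - 4/8
= 0.5000


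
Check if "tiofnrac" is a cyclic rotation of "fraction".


Word: "fraction", Candidate: "tiofnrac"
Method: check if candidate is substring of word+word
"fractionfraction" contains "tiofnrac"? No
Is rotation = No


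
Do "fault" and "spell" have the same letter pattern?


Pattern of "fault": [0, 1, 2, 3, 4]
Pattern of "spell": [0, 1, 2, 3, 3]
Patterns do not match
Same pattern = No


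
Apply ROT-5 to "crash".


Word: "crash"
Shift: 5
Each letter → (letter + shift) mod 26:
  'c' (2) + 5 = 7 → 'h'
  'r' (17) + 5 = 22 → 'w'
  'a' (0) + 5 = 5 → 'f'
  's' (18) + 5 = 23 → 'x'
  'h' (7) + 5 = 12 → 'm'
Result = "hwfxm"


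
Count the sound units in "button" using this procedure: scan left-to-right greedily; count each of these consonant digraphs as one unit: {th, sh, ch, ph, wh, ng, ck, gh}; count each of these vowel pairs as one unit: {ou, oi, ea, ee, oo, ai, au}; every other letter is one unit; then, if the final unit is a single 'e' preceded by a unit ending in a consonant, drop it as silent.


Word: "button" (6 letters)
Left-to-right scan:
  1. 'b' (letter)
  2. 'u' (letter)
  3. 't' (letter)
  4. 't' (letter)
  5. 'o' (letter)
  6. 'n' (letter)
Units from scan: 6
Sound units = 6 units


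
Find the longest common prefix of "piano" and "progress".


Word 1: "piano"
Word 2: "progress"
Comparing from start:
  Pos 0: 'p' == 'p'
  Pos 1: 'i' != 'r' (stop)
LCP = "p" (length 1)


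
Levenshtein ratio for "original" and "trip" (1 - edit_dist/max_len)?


Word 1: "original" (length 8)
Word 2: "trip" (length 4)
One optimal edit sequence:
  1. substitute 'o' -> 't'  (+1)
  2. keep 'r'
  3. delete 'i'  (+1)
  4. delete 'g'  (+1)
  5. keep 'i'
  6. delete 'n'  (+1)
  7. delete 'a'  (+1)
  8. substitute 'l' -> 'p'  (+1)
Edit distance = 6
Max length = max(8, 4) = 8
Similarity = 1 - 6/8
= 0.2500


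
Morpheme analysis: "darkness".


Word: "darkness"
Morphemes: dark + -ness
Each morpheme carries meaning
= 2 morphemes


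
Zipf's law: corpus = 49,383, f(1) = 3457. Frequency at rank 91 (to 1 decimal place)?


Zipf's law: f(r) = f(1) / r
f(1) = 3457
f(91) = 3457 / 91
= 38.0 occurrences


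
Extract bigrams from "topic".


Word: "topic" (length 5)
Number of bigrams = 5 - 2 + 1 = 4
  Position 0: "to"
  Position 1: "op"
  Position 2: "pi"
  Position 3: "ic"
Bigrams = "to", "op", "pi", "ic"


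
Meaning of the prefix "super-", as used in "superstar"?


Prefix: super-
As in: superstar -> super- + star
Meaning = above / beyond


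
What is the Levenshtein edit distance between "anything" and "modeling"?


Word 1: "anything" (length 8)
Word 2: "modeling" (length 8)
One optimal edit sequence (insert/delete/substitute each cost 1):
  1. substitute 'a' -> 'm'  (+1)
  2. substitute 'n' -> 'o'  (+1)
  3. substitute 'y' -> 'd'  (+1)
  4. substitute 't' -> 'e'  (+1)
  5. substitute 'h' -> 'l'  (+1)
  6. keep 'i'
  7. keep 'n'
  8. keep 'g'
Total edit operations: 5
Edit distance = 5


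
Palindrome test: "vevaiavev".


Word: "vevaiavev"
Reversed: "vevaiavev"
Forward == Backward? vevaiavev == vevaiavev
Palindrome = Yes


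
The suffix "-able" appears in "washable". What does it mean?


Suffix: -able
Example: washable (wash + -able)
Meaning = capable of


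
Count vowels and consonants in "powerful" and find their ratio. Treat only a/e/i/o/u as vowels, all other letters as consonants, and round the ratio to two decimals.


Word: "powerful"
Vowels (a,e,i,o,u): 3
Consonants: 5
Ratio = 3/5
= 0.60


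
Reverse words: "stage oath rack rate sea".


Original: "stage oath rack rate sea"
Words (1..n): stage | oath | rack | rate | sea
Reversed (n..1): sea | rate | rack | oath | stage
Result = "sea rate rack oath stage"


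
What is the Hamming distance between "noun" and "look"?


Comparing character by character (same length = 4):
  Pos 0: 'n' vs 'l' !=
  Pos 1: 'o' vs 'o' =
  Pos 2: 'u' vs 'o' !=
  Pos 3: 'n' vs 'k' !=
Hamming distance = 3


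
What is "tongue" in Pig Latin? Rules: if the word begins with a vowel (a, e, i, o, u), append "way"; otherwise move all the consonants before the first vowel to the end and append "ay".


Word: "tongue"
Starts with consonant(s) → move to end, add 'ay'
Consonant cluster: "t"
Pig Latin = "onguetay"


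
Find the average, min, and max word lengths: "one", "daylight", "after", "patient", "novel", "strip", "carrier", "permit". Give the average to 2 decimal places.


Lengths: "one"=3, "daylight"=8, "after"=5, "patient"=7, "novel"=5, "strip"=5, "carrier"=7, "permit"=6
Sum = 46, Count = 8
Average = 46/8 = 5.75
= avg=5.75, min=3, max=8


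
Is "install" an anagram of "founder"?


Word 1: "founder" → sorted: defnoru
Word 2: "install" → sorted: aillnst
Same letters? defnoru != aillnst
Anagram = No


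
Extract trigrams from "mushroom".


Word: "mushroom" (length 8)
Number of trigrams = 8 - 3 + 1 = 6
  Position 0: "mus"
  Position 1: "ush"
  Position 2: "shr"
  Position 3: "hro"
  Position 4: "roo"
  Position 5: "oom"
Trigrams = "mus", "ush", "shr", "hro", "roo", "oom"


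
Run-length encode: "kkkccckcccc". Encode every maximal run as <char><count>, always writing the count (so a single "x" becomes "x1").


String: "kkkccckcccc"
Scanning for consecutive runs:
  'k' x 3
  'c' x 3
  'k' x 1
  'c' x 4
RLE = "k3c3k1c4"


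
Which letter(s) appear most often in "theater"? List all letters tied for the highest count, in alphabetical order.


Word: "theater"
Letter counts:
  'a': 1
  'e': 2
  'h': 1
  'r': 1
  't': 2
Maximum count = 2
Most frequent = 'e', 't' (2 times each)


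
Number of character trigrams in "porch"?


Word: "porch" (length 5)
Number of 3-grams = length - 3 + 1 = 5 - 3 + 1
= 3


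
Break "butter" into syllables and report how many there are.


Word: "butter"
Syllable breakdown: but · ter
Counting: 2 parts
= 2 syllables


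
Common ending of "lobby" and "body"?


Word 1: "lobby"
Word 2: "body"
Comparing from end:
  Pos -1: 'y' == 'y'
  Pos -2: 'b' != 'd' (stop)
LCS = "y" (length 1)


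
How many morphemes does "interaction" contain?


Word: "interaction"
Morphemes: inter- | act | -ion
Each morpheme carries meaning
= 3 morphemes


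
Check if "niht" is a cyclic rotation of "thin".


Word: "thin", Candidate: "niht"
Method: check if candidate is substring of word+word
"thinthin" contains "niht"? No
Is rotation = No


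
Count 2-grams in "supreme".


Word: "supreme" (length 7)
Number of 2-grams = length - 2 + 1 = 7 - 2 + 1
= 6


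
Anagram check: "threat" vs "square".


Word 1: "threat" → sorted: aehrtt
Word 2: "square" → sorted: aeqrsu
Same letters? aehrtt != aeqrsu
Anagram = No


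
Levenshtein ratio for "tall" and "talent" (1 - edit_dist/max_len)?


Word 1: "tall" (length 4)
Word 2: "talent" (length 6)
One optimal edit sequence:
  1. keep 't'
  2. keep 'a'
  3. keep 'l'
  4. insert 'e'  (+1)
  5. insert 'n'  (+1)
  6. substitute 'l' -> 't'  (+1)
Edit distance = 3
Max length = max(4, 6) = 6
Similarity = 1 - 3/6
= 0.5000


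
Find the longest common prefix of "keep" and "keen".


Word 1: "keep"
Word 2: "keen"
Comparing from start:
  Pos 0: 'k' == 'k'
  Pos 1: 'e' == 'e'
  Pos 2: 'e' == 'e'
  Pos 3: 'p' != 'n' (stop)
LCP = "kee" (length 3)


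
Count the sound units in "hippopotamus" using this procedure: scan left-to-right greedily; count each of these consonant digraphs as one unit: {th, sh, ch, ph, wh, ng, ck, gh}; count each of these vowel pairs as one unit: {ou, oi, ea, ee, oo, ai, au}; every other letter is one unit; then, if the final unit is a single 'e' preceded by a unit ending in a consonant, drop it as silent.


Word: "hippopotamus" (12 letters)
Left-to-right scan:
  (1) 'h' (letter)
  (2) 'i' (letter)
  (3) 'p' (letter)
  (4) 'p' (letter)
  (5) 'o' (letter)
  (6) 'p' (letter)
  (7) 'o' (letter)
  (8) 't' (letter)
  (9) 'a' (letter)
  (10) 'm' (letter)
  (11) 'u' (letter)
  (12) 's' (letter)
Units from scan: 12
Sound units = 12 units
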